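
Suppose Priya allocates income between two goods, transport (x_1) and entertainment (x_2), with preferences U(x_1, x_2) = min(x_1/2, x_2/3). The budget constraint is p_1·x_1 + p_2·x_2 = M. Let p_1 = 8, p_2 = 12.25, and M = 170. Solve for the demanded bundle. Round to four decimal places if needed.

Demand: x_1*(p_1,p_2,M) = 2·M/(2·p_1 + 3·p_2), x_2* = 3·M/(2·p_1 + 3·p_2).
Here 2·8 + 3·12.25 = 52.75, giving x_1* = 6.4455 and x_2* = 9.6682.

x_1* = 6.4455, x_2* = 9.6682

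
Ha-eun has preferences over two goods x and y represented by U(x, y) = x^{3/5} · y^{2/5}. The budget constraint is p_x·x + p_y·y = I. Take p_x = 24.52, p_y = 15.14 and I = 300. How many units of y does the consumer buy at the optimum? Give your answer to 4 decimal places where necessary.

y* = 7.926

Tangency: MRS = (3/2)·y/x = p_x/p_y.
Rearranging, p_y·y = (2/3)·p_x·x. Substituting into the budget gives p_x·x·(1 + (2/3)) = I.
Demand: x*(p_x,p_y,I) = 0.6·I/p_x and y* = 0.4·I/p_y.
At p_x=24.52, p_y=15.14, I=300: y* = 0.4·300/15.14 = 7.926.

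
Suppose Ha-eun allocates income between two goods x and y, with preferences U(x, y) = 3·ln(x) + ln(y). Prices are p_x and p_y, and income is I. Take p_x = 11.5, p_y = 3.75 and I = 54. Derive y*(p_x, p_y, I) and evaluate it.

The MRS is 3·y/x. Set MRS = p_x/p_y.
So 3·p_y·y = p_x·x; combined with the budget, a share 0.75 of income goes to x.
Demand: x*(p_x,p_y,I) = 0.75·I/p_x and y* = 0.25·I/p_y.
At p_x=11.5, p_y=3.75, I=54: y* = 0.25·54/3.75 = 3.6.

y* = 3.6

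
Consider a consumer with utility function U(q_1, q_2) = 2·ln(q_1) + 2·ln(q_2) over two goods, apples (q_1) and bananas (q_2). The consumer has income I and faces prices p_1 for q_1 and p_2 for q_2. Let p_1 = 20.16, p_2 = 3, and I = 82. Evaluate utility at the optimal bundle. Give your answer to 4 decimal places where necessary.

V = 6.6497

The MRS is q_2/q_1. Set MRS = p_1/p_2.
So 2·p_2·q_2 = 2·p_1·q_1; combined with the budget, a share 0.5 of income goes to q_1.
Demand: q_1*(p_1,p_2,I) = 0.5·I/p_1 and q_2* = 0.5·I/p_2.
At p_1=20.16, p_2=3, I=82: q_1* = 0.5·82/20.16 = 2.0337, q_2* = 13.6667.
Utility at the optimum: U(2.0337, 13.6667) = 6.6497.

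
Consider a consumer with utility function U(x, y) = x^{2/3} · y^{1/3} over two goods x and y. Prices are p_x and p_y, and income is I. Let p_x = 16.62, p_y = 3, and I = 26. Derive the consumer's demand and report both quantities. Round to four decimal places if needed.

MU_x/MU_y = (2/3·y)/(1/3·x); tangency sets this equal to p_x/p_y.
Rearranging, p_y·y = (1/2)·p_x·x. Substituting into the budget gives p_x·x·(1 + (1/2)) = I.
Demand: x*(p_x,p_y,I) = 2/3·I/p_x and y* = 1/3·I/p_y.
At p_x=16.62, p_y=3, I=26: x* = 2/3·26/16.62 = 1.0429, y* = 2.8889.

x* = 1.0429, y* = 2.8889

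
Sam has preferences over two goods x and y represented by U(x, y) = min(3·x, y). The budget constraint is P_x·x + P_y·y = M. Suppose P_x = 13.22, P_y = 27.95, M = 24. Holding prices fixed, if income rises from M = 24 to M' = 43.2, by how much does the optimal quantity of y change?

Δy* = 0.5934

Leontief preferences: the optimum is at the kink where x/1 = y/3, i.e. y = 3·x.
Budget: P_x·x + P_y·3·x = M, so (P_x + 3·P_y)·x = M.
Demand: x*(P_x,P_y,M) = M/(P_x + 3·P_y), y* = 3·M/(P_x + 3·P_y).
Here 13.22 + 3·27.95 = 97.07, giving y* = 0.7417.
At M' = 43.2: y* = 1.3351. Change: 1.3351 − 0.7417 = 0.5934.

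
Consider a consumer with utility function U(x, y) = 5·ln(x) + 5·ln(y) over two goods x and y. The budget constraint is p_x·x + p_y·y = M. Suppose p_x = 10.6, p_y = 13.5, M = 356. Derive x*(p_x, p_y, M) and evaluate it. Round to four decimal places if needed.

x* = 16.7925

At p_x=10.6, p_y=13.5, M=356: x* = 0.5·356/10.6 = 16.7925.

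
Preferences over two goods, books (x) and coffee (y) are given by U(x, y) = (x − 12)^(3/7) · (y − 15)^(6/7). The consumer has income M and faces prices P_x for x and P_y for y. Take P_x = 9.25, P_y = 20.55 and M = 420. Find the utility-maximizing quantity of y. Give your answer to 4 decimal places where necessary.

y* = 15.0243

Substituting into the budget: x* = 12 + 1/3·(M − 12·P_x − 15·P_y)/P_x, and y* = 15 + 2/3·(…)/P_y.
Discretionary income = 420 − 12·9.25 − 15·20.55 = 0.75; y* = 15 + 2/3·0.75/20.55 = 15.0243.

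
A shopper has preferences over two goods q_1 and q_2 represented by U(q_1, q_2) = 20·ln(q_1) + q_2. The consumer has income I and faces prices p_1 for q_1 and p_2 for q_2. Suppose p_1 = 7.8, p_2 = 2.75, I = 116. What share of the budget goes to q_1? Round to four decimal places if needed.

share on q_1 = 0.4741

At the given prices: q_1* = 20·2.75/7.8 = 7.0513, and q_2* = 22.1818.
Expenditure on q_1: 7.8·7.0513 = 55; share = 0.4741.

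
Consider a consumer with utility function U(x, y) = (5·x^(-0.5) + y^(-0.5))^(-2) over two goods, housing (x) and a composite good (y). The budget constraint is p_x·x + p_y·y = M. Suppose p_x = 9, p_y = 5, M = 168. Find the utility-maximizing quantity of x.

x* = 14.5703

With the ratio pinned down, the budget gives x* = M/(p_x + p_y·(y/x)) and y* = (y/x)·x*.
Numerically y/x = 0.50606, so x* = 168/(9 + 5·0.50606) = 14.5703.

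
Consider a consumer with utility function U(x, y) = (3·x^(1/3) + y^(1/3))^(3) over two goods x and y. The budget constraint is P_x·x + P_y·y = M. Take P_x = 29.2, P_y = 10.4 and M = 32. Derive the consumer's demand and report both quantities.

Substitute y = (y/x)·x into the budget: x* = M/(P_x + P_y·(y/x)).
Numerically y/x = 0.905404, so x* = 32/(29.2 + 10.4·0.905404) = 0.8287 and y* = 0.905404·0.8287 = 0.7503.

x* = 0.8287, y* = 0.7503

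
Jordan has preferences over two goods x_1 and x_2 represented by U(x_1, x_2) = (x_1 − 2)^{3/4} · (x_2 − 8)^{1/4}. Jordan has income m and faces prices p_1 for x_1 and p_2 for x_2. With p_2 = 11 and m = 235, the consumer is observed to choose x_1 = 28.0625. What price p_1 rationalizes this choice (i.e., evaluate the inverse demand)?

p_1 = 4

MRS = 3·(x_2−8)/(x_1−2). Tangency with p_1/p_2 gives x_2−8 = (1/3)·(p_1/p_2)·(x_1−2).
After buying the subsistence bundle (2, 8), a share 0.75 of the remaining income goes to x_1: x_1* = 2 + 0.75·(m − 2p_1 − 8p_2)/p_1.
Set x_1* = 28.0625 in the demand function and solve for p_1: p_1 = 4.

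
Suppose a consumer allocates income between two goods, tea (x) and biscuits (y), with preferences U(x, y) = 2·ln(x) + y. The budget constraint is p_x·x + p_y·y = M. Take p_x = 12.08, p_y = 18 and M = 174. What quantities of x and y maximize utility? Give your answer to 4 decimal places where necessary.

MU_x = 2/x, MU_y = 1. Tangency: 2/x = p_x/p_y.
So x*(p_x,p_y) = 2·p_y/p_x, independent of income; and y* = (M − 2·p_y)/p_y.
At the given prices: x* = 2·18/12.08 = 2.9801, and y* = 7.6667.

x* = 2.9801, y* = 7.6667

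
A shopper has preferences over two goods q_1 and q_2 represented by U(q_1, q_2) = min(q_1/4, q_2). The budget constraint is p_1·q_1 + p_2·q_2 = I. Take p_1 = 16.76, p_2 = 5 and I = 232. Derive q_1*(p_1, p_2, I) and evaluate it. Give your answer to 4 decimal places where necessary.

q_1* = 12.8817

With perfect complements, no substitution: consume in ratio q_1:q_2 = 4:1.
Budget: p_1·q_1 + p_2·(1/4)·q_1 = I, so (4·p_1 + p_2)·q_1 = 4·I.
Demand: q_1*(p_1,p_2,I) = 4·I/(4·p_1 + p_2), q_2* = I/(4·p_1 + p_2).
Here 4·16.76 + 5 = 72.04, giving q_1* = 12.8817.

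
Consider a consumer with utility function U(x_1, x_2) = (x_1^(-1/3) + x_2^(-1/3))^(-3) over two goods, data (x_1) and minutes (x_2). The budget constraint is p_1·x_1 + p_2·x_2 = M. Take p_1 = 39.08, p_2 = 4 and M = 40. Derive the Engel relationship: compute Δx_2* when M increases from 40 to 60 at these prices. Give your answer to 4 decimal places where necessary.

Δx_2* = 1.8064

Substitute x_2 = (x_2/x_1)·x_1 into the budget: x_1* = M/(p_1 + p_2·(x_2/x_1)).
Numerically x_2/x_1 = 5.526128, so x_1* = 40/(39.08 + 4·5.526128) = 0.6538 and x_2* = 5.526128·0.6538 = 3.6128.
At M' = 60: x_2* = 5.4191. Change: 5.4191 − 3.6128 = 1.8064.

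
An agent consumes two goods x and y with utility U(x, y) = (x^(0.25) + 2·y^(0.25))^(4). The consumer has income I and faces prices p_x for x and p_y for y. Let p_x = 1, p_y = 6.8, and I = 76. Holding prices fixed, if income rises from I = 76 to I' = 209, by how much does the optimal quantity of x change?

Δx* = 57.0801

MU_x ∝ x^(-0.75), MU_y ∝ 2·y^(-0.75), so MRS = (1/2)·(y/x)^(0.75) = p_x/p_y.
Solve for the ratio: y/x = [2·p_x/p_y]^(4/3).
With the ratio pinned down, the budget gives x* = I/(p_x + p_y·(y/x)) and y* = (y/x)·x*.
Numerically y/x = 0.195597, so x* = 76/(1 + 6.8·0.195597) = 32.6172.
At I' = 209: x* = 89.6974. Change: 89.6974 − 32.6172 = 57.0801.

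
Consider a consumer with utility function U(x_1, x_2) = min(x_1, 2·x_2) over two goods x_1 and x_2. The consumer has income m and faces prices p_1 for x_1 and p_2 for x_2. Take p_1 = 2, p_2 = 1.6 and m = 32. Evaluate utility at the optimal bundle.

With perfect complements, no substitution: consume in ratio x_1:x_2 = 2:1.
Budget: p_1·x_1 + p_2·(1/2)·x_1 = m, so (2·p_1 + p_2)·x_1 = 2·m.
Demand: x_1*(p_1,p_2,m) = 2·m/(2·p_1 + p_2), x_2* = m/(2·p_1 + p_2).
Here 2·2 + 1.6 = 5.6, giving x_1* = 11.4286 and x_2* = 5.7143.
Utility at the optimum: U(11.4286, 5.7143) = 11.4286.

V = 11.4286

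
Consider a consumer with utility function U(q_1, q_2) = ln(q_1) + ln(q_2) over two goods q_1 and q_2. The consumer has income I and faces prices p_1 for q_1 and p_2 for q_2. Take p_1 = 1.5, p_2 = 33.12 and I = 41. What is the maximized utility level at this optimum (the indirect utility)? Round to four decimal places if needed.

The MRS is q_2/q_1. Set MRS = p_1/p_2.
So p_2·q_2 = p_1·q_1; combined with the budget, a share 0.5 of income goes to q_1.
Demand: q_1*(p_1,p_2,I) = 0.5·I/p_1 and q_2* = 0.5·I/p_2.
At p_1=1.5, p_2=33.12, I=41: q_1* = 0.5·41/1.5 = 13.6667, q_2* = 0.619.
Utility at the optimum: U(13.6667, 0.619) = 2.1352.

V = 2.1352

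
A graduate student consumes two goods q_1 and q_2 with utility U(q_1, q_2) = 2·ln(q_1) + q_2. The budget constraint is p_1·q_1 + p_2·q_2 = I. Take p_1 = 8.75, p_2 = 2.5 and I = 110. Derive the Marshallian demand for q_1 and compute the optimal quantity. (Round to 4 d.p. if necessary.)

q_1* = 0.5714

Set MRS = p_1/p_2: (2/q_1)/1 = p_1/p_2.
So q_1*(p_1,p_2) = 2·p_2/p_1, independent of income; and q_2* = (I − 2·p_2)/p_2.
At the given prices: q_1* = 2·2.5/8.75 = 0.5714.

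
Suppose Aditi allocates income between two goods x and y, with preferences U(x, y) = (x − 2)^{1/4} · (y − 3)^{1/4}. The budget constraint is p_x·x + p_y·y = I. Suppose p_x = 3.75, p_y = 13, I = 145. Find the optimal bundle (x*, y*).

x* = 15.1333, y* = 6.7885

This is Cobb-Douglas in (x−2, y−3): tangency gives 0.25·p_y·(y−3) = 0.25·p_x·(x−2).
Substituting into the budget: x* = 2 + 0.5·(I − 2·p_x − 3·p_y)/p_x, and y* = 3 + 0.5·(…)/p_y.
Discretionary income = 145 − 2·3.75 − 3·13 = 98.5; x* = 2 + 0.5·98.5/3.75 = 15.1333; y* = 3 + 0.5·98.5/13 = 6.7885.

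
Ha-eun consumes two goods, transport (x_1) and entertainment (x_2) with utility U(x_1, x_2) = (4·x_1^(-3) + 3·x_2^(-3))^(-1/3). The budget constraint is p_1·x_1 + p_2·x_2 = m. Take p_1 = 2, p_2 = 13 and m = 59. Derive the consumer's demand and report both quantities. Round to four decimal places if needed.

MU_x_1 ∝ 4·x_1^(-4), MU_x_2 ∝ 3·x_2^(-4), so MRS = (4/3)·(x_2/x_1)^(4) = p_1/p_2.
Solve for the ratio: x_2/x_1 = [(3/4)·p_1/p_2]^(0.25).
Substitute x_2 = (x_2/x_1)·x_1 into the budget: x_1* = m/(p_1 + p_2·(x_2/x_1)).
Numerically x_2/x_1 = 0.582823, so x_1* = 59/(2 + 13·0.582823) = 6.1608 and x_2* = 0.582823·6.1608 = 3.5906.

x_1* = 6.1608, x_2* = 3.5906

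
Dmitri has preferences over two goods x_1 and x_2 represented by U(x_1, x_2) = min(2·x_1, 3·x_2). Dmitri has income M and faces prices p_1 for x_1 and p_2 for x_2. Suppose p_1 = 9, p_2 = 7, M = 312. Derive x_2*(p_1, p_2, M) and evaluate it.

With perfect complements, no substitution: consume in ratio x_1:x_2 = 3:2.
Budget: p_1·x_1 + p_2·(2/3)·x_1 = M, so (3·p_1 + 2·p_2)·x_1 = 3·M.
Demand: x_1*(p_1,p_2,M) = 3·M/(3·p_1 + 2·p_2), x_2* = 2·M/(3·p_1 + 2·p_2).
Here 3·9 + 2·7 = 41, giving x_2* = 15.2195.

x_2* = 15.2195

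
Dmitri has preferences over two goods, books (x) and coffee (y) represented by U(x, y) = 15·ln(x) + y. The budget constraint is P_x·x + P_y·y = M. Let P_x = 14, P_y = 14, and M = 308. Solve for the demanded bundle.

x* = 15, y* = 7

Set MRS = P_x/P_y: (15/x)/1 = P_x/P_y.
So x*(P_x,P_y) = 15·P_y/P_x, independent of income; and y* = (M − 15·P_y)/P_y.
At the given prices: x* = 15·14/14 = 15, and y* = 7.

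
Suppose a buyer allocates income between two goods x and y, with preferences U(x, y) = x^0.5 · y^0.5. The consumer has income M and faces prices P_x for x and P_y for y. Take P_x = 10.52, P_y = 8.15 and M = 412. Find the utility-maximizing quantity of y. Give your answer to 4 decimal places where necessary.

MU_x/MU_y = (0.5·y)/(0.5·x); tangency sets this equal to P_x/P_y.
So 0.5·P_y·y = 0.5·P_x·x; combined with the budget, a share 0.5 of income goes to x.
Demand: x*(P_x,P_y,M) = 0.5·M/P_x and y* = 0.5·M/P_y.
At P_x=10.52, P_y=8.15, M=412: y* = 0.5·412/8.15 = 25.2761.

y* = 25.2761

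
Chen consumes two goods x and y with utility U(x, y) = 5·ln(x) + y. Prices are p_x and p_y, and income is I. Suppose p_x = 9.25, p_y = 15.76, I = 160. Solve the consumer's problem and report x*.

x* = 8.5189

So x*(p_x,p_y) = 5·p_y/p_x, independent of income; and y* = (I − 5·p_y)/p_y.
At the given prices: x* = 5·15.76/9.25 = 8.5189.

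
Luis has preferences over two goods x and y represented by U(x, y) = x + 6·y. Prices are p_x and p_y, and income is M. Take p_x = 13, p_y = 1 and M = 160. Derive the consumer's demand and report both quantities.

Linear utility — the consumer picks whichever good has higher MU/price: 1/13 = 0.0769 vs 6/1 = 6.
y gives more utility per dollar, so spend all income on y: y* = M/p_y, x* = 0.
Numerically: x* = 0, y* = 160.

x* = 0, y* = 160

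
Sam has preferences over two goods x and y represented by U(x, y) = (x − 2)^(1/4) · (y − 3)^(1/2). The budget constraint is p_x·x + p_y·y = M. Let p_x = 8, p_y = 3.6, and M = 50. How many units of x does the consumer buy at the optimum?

x* = 2.9667

MRS = (1/2)·(y−3)/(x−2). Tangency with p_x/p_y gives y−3 = 2·(p_x/p_y)·(x−2).
After buying the subsistence bundle (2, 3), a share 1/3 of the remaining income goes to x: x* = 2 + 1/3·(M − 2p_x − 3p_y)/p_x.
Discretionary income = 50 − 2·8 − 3·3.6 = 23.2; x* = 2 + 1/3·23.2/8 = 2.9667.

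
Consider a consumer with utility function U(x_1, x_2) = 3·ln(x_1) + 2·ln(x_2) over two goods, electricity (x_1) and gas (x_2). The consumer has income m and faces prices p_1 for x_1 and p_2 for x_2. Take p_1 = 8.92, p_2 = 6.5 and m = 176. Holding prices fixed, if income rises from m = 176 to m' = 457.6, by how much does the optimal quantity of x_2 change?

At p_1=8.92, p_2=6.5, m=176: x_2* = 0.4·176/6.5 = 10.8308.
At m' = 457.6: x_2* = 28.16. Change: 28.16 − 10.8308 = 17.3292.

Δx_2* = 17.3292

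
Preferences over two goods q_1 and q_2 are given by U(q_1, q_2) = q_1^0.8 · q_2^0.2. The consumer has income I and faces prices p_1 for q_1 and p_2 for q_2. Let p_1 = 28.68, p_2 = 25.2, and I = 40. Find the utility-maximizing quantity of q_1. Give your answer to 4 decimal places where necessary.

MU_q_1/MU_q_2 = (0.8·q_2)/(0.2·q_1); tangency sets this equal to p_1/p_2.
Rearranging, p_2·q_2 = (1/4)·p_1·q_1. Substituting into the budget gives p_1·q_1·(1 + (1/4)) = I.
Demand: q_1*(p_1,p_2,I) = 0.8·I/p_1 and q_2* = 0.2·I/p_2.
At p_1=28.68, p_2=25.2, I=40: q_1* = 0.8·40/28.68 = 1.1158.

q_1* = 1.1158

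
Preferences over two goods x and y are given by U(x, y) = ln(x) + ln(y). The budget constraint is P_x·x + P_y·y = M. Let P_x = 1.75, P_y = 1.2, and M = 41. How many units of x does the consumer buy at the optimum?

At P_x=1.75, P_y=1.2, M=41: x* = 0.5·41/1.75 = 11.7143.

x* = 11.7143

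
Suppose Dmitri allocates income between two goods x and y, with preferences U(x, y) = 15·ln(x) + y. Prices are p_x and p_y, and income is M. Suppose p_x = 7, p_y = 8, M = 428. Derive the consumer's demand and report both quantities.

So x*(p_x,p_y) = 15·p_y/p_x, independent of income; and y* = (M − 15·p_y)/p_y.
At the given prices: x* = 15·8/7 = 17.1429, and y* = 38.5.

x* = 17.1429, y* = 38.5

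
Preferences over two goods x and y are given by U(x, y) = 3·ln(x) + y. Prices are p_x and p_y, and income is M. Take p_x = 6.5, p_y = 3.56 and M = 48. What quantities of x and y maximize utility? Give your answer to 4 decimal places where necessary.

x* = 1.6431, y* = 10.4831

MU_x = 3/x, MU_y = 1. Tangency: 3/x = p_x/p_y.
So x*(p_x,p_y) = 3·p_y/p_x, independent of income; and y* = (M − 3·p_y)/p_y.
At the given prices: x* = 3·3.56/6.5 = 1.6431, and y* = 10.4831.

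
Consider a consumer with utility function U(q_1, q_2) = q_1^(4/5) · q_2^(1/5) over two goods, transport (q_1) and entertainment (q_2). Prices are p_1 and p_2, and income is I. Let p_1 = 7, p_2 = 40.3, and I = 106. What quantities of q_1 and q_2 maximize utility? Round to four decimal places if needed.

q_1* = 12.1143, q_2* = 0.5261

The MRS is 4·q_2/q_1. Set MRS = p_1/p_2.
Rearranging, p_2·q_2 = (1/4)·p_1·q_1. Substituting into the budget gives p_1·q_1·(1 + (1/4)) = I.
Demand: q_1*(p_1,p_2,I) = 0.8·I/p_1 and q_2* = 0.2·I/p_2.
At p_1=7, p_2=40.3, I=106: q_1* = 0.8·106/7 = 12.1143, q_2* = 0.5261.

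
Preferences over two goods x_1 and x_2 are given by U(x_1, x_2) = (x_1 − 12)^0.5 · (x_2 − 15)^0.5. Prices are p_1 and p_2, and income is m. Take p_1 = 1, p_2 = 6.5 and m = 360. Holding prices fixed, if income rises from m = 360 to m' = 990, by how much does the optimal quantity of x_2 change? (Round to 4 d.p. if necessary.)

MRS = (x_2−15)/(x_1−12). Tangency with p_1/p_2 gives x_2−15 = (p_1/p_2)·(x_1−12).
Substituting into the budget: x_1* = 12 + 0.5·(m − 12·p_1 − 15·p_2)/p_1, and x_2* = 15 + 0.5·(…)/p_2.
Discretionary income = 360 − 12·1 − 15·6.5 = 250.5; x_2* = 15 + 0.5·250.5/6.5 = 34.2692.
At m' = 990: x_2* = 82.7308. Change: 82.7308 − 34.2692 = 48.4615.

Δx_2* = 48.4615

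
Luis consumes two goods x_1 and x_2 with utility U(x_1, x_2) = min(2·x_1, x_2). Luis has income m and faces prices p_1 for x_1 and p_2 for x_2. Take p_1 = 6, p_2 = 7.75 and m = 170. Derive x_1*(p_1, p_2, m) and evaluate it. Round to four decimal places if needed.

x_1* = 7.907

Here 6 + 2·7.75 = 21.5, giving x_1* = 7.907.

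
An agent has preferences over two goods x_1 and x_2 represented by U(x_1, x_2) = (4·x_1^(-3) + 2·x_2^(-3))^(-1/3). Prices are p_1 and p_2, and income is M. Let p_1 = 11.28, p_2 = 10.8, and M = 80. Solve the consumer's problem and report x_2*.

MRS = MU_x_1/MU_x_2 = 2·(x_2/x_1)^(4). Set equal to p_1/p_2.
Solve for the ratio: x_2/x_1 = [(1/2)·p_1/p_2]^(0.25).
With the ratio pinned down, the budget gives x_1* = M/(p_1 + p_2·(x_2/x_1)) and x_2* = (x_2/x_1)·x_1*.
Numerically x_2/x_1 = 0.850088, so x_1* = 80/(11.28 + 10.8·0.850088) = 3.9099 and x_2* = 0.850088·3.9099 = 3.3237.

x_2* = 3.3237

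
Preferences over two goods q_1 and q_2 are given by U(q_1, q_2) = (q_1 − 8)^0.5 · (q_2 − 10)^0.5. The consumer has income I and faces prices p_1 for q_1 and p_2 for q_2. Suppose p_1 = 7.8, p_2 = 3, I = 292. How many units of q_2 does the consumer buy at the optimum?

This is Cobb-Douglas in (q_1−8, q_2−10): tangency gives 0.5·p_2·(q_2−10) = 0.5·p_1·(q_1−8).
Substituting into the budget: q_1* = 8 + 0.5·(I − 8·p_1 − 10·p_2)/p_1, and q_2* = 10 + 0.5·(…)/p_2.
Discretionary income = 292 − 8·7.8 − 10·3 = 199.6; q_2* = 10 + 0.5·199.6/3 = 43.2667.

q_2* = 43.2667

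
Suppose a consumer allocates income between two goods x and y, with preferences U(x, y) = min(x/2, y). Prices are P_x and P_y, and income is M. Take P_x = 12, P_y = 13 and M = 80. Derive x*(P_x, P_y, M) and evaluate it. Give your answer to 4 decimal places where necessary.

Leontief preferences: the optimum is at the kink where x/2 = y/1, i.e. y = (1/2)·x.
Budget: P_x·x + P_y·(1/2)·x = M, so (2·P_x + P_y)·x = 2·M.
Demand: x*(P_x,P_y,M) = 2·M/(2·P_x + P_y), y* = M/(2·P_x + P_y).
Here 2·12 + 13 = 37, giving x* = 4.3243.

x* = 4.3243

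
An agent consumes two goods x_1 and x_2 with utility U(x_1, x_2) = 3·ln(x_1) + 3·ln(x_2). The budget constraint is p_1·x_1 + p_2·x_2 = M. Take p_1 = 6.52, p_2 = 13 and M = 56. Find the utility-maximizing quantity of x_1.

The MRS is x_2/x_1. Set MRS = p_1/p_2.
So 3·p_2·x_2 = 3·p_1·x_1; combined with the budget, a share 0.5 of income goes to x_1.
Demand: x_1*(p_1,p_2,M) = 0.5·M/p_1 and x_2* = 0.5·M/p_2.
At p_1=6.52, p_2=13, M=56: x_1* = 0.5·56/6.52 = 4.2945.

x_1* = 4.2945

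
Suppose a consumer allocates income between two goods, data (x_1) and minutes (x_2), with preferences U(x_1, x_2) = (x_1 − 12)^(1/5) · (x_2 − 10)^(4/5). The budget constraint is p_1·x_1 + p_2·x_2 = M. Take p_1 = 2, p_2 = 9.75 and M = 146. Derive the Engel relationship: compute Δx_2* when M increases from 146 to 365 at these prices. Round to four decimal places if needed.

Δx_2* = 17.9692

Let x_1' = x_1−12, x_2' = x_2−10. MRS = (1/4)·x_2'/x_1' = p_1/p_2.
After buying the subsistence bundle (12, 10), a share 0.2 of the remaining income goes to x_1: x_1* = 12 + 0.2·(M − 12p_1 − 10p_2)/p_1.
Discretionary income = 146 − 12·2 − 10·9.75 = 24.5; x_2* = 10 + 0.8·24.5/9.75 = 12.0103.
At M' = 365: x_2* = 29.9795. Change: 29.9795 − 12.0103 = 17.9692.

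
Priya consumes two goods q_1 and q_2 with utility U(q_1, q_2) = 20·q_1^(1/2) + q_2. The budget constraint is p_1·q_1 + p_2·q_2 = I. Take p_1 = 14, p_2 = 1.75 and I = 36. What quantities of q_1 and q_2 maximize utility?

q_1* = 1.5625, q_2* = 8.0714

Thus q_1* = (10·p_2/p_1)² — independent of I — with the rest of income spent on q_2.
Plugging in: q_1* = (10·1.75/14)² = 1.5625, q_2* = 8.0714.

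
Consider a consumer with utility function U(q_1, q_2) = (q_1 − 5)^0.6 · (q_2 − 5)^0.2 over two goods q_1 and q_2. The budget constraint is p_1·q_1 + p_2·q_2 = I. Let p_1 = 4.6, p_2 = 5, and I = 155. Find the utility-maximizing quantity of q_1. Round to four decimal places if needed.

q_1* = 22.4457

MRS = 3·(q_2−5)/(q_1−5). Tangency with p_1/p_2 gives q_2−5 = (1/3)·(p_1/p_2)·(q_1−5).
Substituting into the budget: q_1* = 5 + 0.75·(I − 5·p_1 − 5·p_2)/p_1, and q_2* = 5 + 0.25·(…)/p_2.
Discretionary income = 155 − 5·4.6 − 5·5 = 107; q_1* = 5 + 0.75·107/4.6 = 22.4457.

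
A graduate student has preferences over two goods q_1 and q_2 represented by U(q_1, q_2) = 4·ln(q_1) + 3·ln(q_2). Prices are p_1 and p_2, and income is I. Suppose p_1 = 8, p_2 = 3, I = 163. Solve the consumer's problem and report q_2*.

At p_1=8, p_2=3, I=163: q_2* = 3/7·163/3 = 23.2857.

q_2* = 23.2857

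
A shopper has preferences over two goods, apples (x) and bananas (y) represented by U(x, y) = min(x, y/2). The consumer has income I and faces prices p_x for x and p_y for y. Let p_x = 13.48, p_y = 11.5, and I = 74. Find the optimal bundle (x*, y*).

Demand: x*(p_x,p_y,I) = I/(p_x + 2·p_y), y* = 2·I/(p_x + 2·p_y).
Here 13.48 + 2·11.5 = 36.48, giving x* = 2.0285 and y* = 4.057.

x* = 2.0285, y* = 4.057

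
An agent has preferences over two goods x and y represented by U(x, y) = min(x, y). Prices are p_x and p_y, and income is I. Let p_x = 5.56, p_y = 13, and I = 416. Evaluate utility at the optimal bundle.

V = 22.4138

With perfect complements, no substitution: consume in ratio x:y = 1:1.
Budget: p_x·x + p_y·x = I, so (p_x + p_y)·x = I.
Demand: x*(p_x,p_y,I) = I/(p_x + p_y), y* = I/(p_x + p_y).
Here 5.56 + 13 = 18.56, giving x* = 22.4138 and y* = 22.4138.
Utility at the optimum: U(22.4138, 22.4138) = 22.4138.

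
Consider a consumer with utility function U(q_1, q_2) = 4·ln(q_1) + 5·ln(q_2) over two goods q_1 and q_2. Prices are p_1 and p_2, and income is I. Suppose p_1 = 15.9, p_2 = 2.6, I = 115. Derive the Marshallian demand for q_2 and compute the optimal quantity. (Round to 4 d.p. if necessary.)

q_2* = 24.5726

Tangency: MRS = (4/5)·q_2/q_1 = p_1/p_2.
So 4·p_2·q_2 = 5·p_1·q_1; combined with the budget, a share 4/9 of income goes to q_1.
Demand: q_1*(p_1,p_2,I) = 4/9·I/p_1 and q_2* = 5/9·I/p_2.
At p_1=15.9, p_2=2.6, I=115: q_2* = 5/9·115/2.6 = 24.5726.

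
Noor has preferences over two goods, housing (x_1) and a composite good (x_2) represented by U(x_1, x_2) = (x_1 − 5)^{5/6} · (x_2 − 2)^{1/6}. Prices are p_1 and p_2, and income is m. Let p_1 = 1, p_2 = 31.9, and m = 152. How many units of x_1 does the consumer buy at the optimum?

x_1* = 74.3333

MRS = 5·(x_2−2)/(x_1−5). Tangency with p_1/p_2 gives x_2−2 = (1/5)·(p_1/p_2)·(x_1−5).
Substituting into the budget: x_1* = 5 + 5/6·(m − 5·p_1 − 2·p_2)/p_1, and x_2* = 2 + 1/6·(…)/p_2.
Discretionary income = 152 − 5·1 − 2·31.9 = 83.2; x_1* = 5 + 5/6·83.2/1 = 74.3333.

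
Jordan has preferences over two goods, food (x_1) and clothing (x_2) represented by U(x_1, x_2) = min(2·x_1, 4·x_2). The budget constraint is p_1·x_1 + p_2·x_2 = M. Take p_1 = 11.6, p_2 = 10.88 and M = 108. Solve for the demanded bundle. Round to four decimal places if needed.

x_1* = 6.338, x_2* = 3.169

With perfect complements, no substitution: consume in ratio x_1:x_2 = 4:2.
Budget: p_1·x_1 + p_2·(1/2)·x_1 = M, so (4·p_1 + 2·p_2)·x_1 = 4·M.
Demand: x_1*(p_1,p_2,M) = 4·M/(4·p_1 + 2·p_2), x_2* = 2·M/(4·p_1 + 2·p_2).
Here 4·11.6 + 2·10.88 = 68.16, giving x_1* = 6.338 and x_2* = 3.169.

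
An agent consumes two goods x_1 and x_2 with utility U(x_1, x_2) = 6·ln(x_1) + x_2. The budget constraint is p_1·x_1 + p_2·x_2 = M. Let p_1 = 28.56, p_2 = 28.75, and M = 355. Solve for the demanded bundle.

So x_1*(p_1,p_2) = 6·p_2/p_1, independent of income; and x_2* = (M − 6·p_2)/p_2.
At the given prices: x_1* = 6·28.75/28.56 = 6.0399, and x_2* = 6.3478.

x_1* = 6.0399, x_2* = 6.3478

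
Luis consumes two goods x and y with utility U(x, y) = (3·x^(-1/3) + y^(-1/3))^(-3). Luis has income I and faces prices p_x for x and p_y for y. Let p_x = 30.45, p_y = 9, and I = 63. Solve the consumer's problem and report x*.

Substitute y = (y/x)·x into the budget: x* = I/(p_x + p_y·(y/x)).
Numerically y/x = 1.094379, so x* = 63/(30.45 + 9·1.094379) = 1.5633.

x* = 1.5633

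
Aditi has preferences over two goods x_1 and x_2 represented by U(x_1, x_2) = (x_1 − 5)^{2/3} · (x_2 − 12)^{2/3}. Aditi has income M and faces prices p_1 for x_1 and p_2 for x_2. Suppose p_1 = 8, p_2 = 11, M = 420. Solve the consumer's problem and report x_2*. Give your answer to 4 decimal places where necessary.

x_2* = 23.2727

MRS = (x_2−12)/(x_1−5). Tangency with p_1/p_2 gives x_2−12 = (p_1/p_2)·(x_1−5).
Substituting into the budget: x_1* = 5 + 0.5·(M − 5·p_1 − 12·p_2)/p_1, and x_2* = 12 + 0.5·(…)/p_2.
Discretionary income = 420 − 5·8 − 12·11 = 248; x_2* = 12 + 0.5·248/11 = 23.2727.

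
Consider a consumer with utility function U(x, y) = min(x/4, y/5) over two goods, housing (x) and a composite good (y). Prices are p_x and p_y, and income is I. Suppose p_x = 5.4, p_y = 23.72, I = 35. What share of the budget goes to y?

share on y = 0.8459

With perfect complements, no substitution: consume in ratio x:y = 4:5.
Budget: p_x·x + p_y·(5/4)·x = I, so (4·p_x + 5·p_y)·x = 4·I.
Demand: x*(p_x,p_y,I) = 4·I/(4·p_x + 5·p_y), y* = 5·I/(4·p_x + 5·p_y).
Here 4·5.4 + 5·23.72 = 140.2, giving x* = 0.9986 and y* = 1.2482.
Expenditure on y: 23.72·1.2482 = 29.6077; share = 0.8459.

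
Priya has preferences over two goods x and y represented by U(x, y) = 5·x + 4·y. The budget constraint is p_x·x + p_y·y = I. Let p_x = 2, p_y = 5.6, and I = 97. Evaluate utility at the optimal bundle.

Linear utility — the consumer picks whichever good has higher MU/price: 5/2 = 2.5 vs 4/5.6 = 0.7143.
x gives more utility per dollar, so spend all income on x: x* = I/p_x, y* = 0.
Numerically: x* = 48.5, y* = 0.
Utility at the optimum: U(48.5, 0) = 242.5.

V = 242.5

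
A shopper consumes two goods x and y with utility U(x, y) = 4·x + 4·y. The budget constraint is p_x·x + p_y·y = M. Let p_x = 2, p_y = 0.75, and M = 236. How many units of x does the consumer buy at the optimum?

Perfect substitutes: compare marginal utility per dollar. 4/p_x vs 4/p_y → 2 vs 5.3333.
y gives more utility per dollar, so spend all income on y: y* = M/p_y, x* = 0.
Numerically: x* = 0, y* = 314.6667.

x* = 0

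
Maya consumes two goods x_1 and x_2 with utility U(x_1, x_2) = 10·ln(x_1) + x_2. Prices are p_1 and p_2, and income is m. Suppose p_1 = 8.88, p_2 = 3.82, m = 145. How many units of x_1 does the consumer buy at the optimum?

x_1* = 4.3018

Set MRS = p_1/p_2: (10/x_1)/1 = p_1/p_2.
So x_1*(p_1,p_2) = 10·p_2/p_1, independent of income; and x_2* = (m − 10·p_2)/p_2.
At the given prices: x_1* = 10·3.82/8.88 = 4.3018.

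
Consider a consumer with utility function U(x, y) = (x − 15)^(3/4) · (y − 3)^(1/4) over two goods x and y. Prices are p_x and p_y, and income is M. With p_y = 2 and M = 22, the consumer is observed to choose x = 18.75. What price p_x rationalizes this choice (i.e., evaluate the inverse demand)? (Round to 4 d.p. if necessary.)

MRS = 3·(y−3)/(x−15). Tangency with p_x/p_y gives y−3 = (1/3)·(p_x/p_y)·(x−15).
Substituting into the budget: x* = 15 + 0.75·(M − 15·p_x − 3·p_y)/p_x, and y* = 3 + 0.25·(…)/p_y.
Set x* = 18.75 in the demand function and solve for p_x: p_x = 0.8.

p_x = 0.8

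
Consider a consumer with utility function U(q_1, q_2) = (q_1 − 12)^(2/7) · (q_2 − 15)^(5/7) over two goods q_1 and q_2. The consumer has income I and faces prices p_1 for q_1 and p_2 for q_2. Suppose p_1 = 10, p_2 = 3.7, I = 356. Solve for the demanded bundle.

q_1* = 17.1571, q_2* = 49.8456

Let q_1' = q_1−12, q_2' = q_2−15. MRS = (2/5)·q_2'/q_1' = p_1/p_2.
After buying the subsistence bundle (12, 15), a share 2/7 of the remaining income goes to q_1: q_1* = 12 + 2/7·(I − 12p_1 − 15p_2)/p_1.
Discretionary income = 356 − 12·10 − 15·3.7 = 180.5; q_1* = 12 + 2/7·180.5/10 = 17.1571; q_2* = 15 + 5/7·180.5/3.7 = 49.8456.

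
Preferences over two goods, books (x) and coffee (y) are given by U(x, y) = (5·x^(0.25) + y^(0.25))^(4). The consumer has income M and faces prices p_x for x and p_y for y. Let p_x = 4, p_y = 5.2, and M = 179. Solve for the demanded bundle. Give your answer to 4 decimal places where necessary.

x* = 40.4185, y* = 3.3319

MU_x ∝ 5·x^(-0.75), MU_y ∝ y^(-0.75), so MRS = 5·(y/x)^(0.75) = p_x/p_y.
Solve for the ratio: y/x = [(1/5)·p_x/p_y]^(4/3).
With the ratio pinned down, the budget gives x* = M/(p_x + p_y·(y/x)) and y* = (y/x)·x*.
Numerically y/x = 0.082436, so x* = 179/(4 + 5.2·0.082436) = 40.4185 and y* = 0.082436·40.4185 = 3.3319.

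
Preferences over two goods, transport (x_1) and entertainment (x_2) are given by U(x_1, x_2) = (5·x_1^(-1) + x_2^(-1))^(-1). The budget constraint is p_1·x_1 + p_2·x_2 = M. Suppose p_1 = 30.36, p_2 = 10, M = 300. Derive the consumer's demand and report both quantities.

From the CES first-order condition, 5·(x_2/x_1)^(2) = p_1/p_2.
Hence x_2/x_1 = ((1/5)·p_1/p_2)^(1/(2)), i.e. raised to the 0.5 power.
Substitute x_2 = (x_2/x_1)·x_1 into the budget: x_1* = M/(p_1 + p_2·(x_2/x_1)).
Numerically x_2/x_1 = 0.77923, so x_1* = 300/(30.36 + 10·0.77923) = 7.8632 and x_2* = 0.77923·7.8632 = 6.1273.

x_1* = 7.8632, x_2* = 6.1273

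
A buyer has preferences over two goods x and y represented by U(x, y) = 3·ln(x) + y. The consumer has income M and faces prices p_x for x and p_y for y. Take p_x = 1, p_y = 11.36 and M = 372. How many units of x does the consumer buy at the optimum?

Set MRS = p_x/p_y: (3/x)/1 = p_x/p_y.
So x*(p_x,p_y) = 3·p_y/p_x, independent of income; and y* = (M − 3·p_y)/p_y.
At the given prices: x* = 3·11.36/1 = 34.08.

x* = 34.08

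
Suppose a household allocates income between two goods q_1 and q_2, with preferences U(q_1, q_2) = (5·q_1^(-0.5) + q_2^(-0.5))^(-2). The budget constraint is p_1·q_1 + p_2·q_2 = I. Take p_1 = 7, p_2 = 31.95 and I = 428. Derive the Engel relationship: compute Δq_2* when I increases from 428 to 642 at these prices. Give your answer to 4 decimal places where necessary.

MU_q_1 ∝ 5·q_1^(-1.5), MU_q_2 ∝ q_2^(-1.5), so MRS = 5·(q_2/q_1)^(1.5) = p_1/p_2.
Hence q_2/q_1 = ((1/5)·p_1/p_2)^(1/(1.5)), i.e. raised to the 2/3 power.
With the ratio pinned down, the budget gives q_1* = I/(p_1 + p_2·(q_2/q_1)) and q_2* = (q_2/q_1)·q_1*.
Numerically q_2/q_1 = 0.124291, so q_1* = 428/(7 + 31.95·0.124291) = 39.0116 and q_2* = 0.124291·39.0116 = 4.8488.
At I' = 642: q_2* = 7.2732. Change: 7.2732 − 4.8488 = 2.4244.

Δq_2* = 2.4244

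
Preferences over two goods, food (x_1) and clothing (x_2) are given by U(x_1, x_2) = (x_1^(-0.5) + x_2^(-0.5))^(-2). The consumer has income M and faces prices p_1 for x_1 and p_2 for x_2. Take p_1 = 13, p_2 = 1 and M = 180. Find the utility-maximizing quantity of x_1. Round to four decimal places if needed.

x_1* = 9.7146

Numerically x_2/x_1 = 5.528775, so x_1* = 180/(13 + 1·5.528775) = 9.7146.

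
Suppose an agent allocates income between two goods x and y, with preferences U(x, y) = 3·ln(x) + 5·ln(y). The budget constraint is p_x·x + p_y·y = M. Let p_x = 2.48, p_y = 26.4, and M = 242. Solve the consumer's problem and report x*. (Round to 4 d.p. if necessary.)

Tangency: MRS = (3/5)·y/x = p_x/p_y.
So 3·p_y·y = 5·p_x·x; combined with the budget, a share 0.375 of income goes to x.
Demand: x*(p_x,p_y,M) = 0.375·M/p_x and y* = 0.625·M/p_y.
At p_x=2.48, p_y=26.4, M=242: x* = 0.375·242/2.48 = 36.5927.

x* = 36.5927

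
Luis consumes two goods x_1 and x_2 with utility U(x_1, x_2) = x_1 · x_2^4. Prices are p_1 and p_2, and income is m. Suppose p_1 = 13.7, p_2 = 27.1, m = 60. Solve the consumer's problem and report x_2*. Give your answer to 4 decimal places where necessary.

x_2* = 1.7712

Tangency: MRS = (1/4)·x_2/x_1 = p_1/p_2.
So p_2·x_2 = 4·p_1·x_1; combined with the budget, a share 0.2 of income goes to x_1.
Demand: x_1*(p_1,p_2,m) = 0.2·m/p_1 and x_2* = 0.8·m/p_2.
At p_1=13.7, p_2=27.1, m=60: x_2* = 0.8·60/27.1 = 1.7712.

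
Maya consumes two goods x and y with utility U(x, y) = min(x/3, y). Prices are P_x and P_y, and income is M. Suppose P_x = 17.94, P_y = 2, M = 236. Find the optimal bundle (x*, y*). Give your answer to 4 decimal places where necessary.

Leontief preferences: the optimum is at the kink where x/3 = y/1, i.e. y = (1/3)·x.
Budget: P_x·x + P_y·(1/3)·x = M, so (3·P_x + P_y)·x = 3·M.
Demand: x*(P_x,P_y,M) = 3·M/(3·P_x + P_y), y* = M/(3·P_x + P_y).
Here 3·17.94 + 2 = 55.82, giving x* = 12.6836 and y* = 4.2279.

x* = 12.6836, y* = 4.2279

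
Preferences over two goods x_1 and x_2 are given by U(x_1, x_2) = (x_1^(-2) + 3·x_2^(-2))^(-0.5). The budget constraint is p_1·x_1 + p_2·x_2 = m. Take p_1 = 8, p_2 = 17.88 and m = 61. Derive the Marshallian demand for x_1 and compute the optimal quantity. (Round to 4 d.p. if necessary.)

Substitute x_2 = (x_2/x_1)·x_1 into the budget: x_1* = m/(p_1 + p_2·(x_2/x_1)).
Numerically x_2/x_1 = 1.103099, so x_1* = 61/(8 + 17.88·1.103099) = 2.2003.

x_1* = 2.2003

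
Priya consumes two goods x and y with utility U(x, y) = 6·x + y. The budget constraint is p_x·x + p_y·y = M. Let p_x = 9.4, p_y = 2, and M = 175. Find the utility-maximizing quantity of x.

Linear utility — the consumer picks whichever good has higher MU/price: 6/9.4 = 0.6383 vs 1/2 = 0.5.
x gives more utility per dollar, so spend all income on x: x* = M/p_x, y* = 0.
Numerically: x* = 18.617, y* = 0.

x* = 18.617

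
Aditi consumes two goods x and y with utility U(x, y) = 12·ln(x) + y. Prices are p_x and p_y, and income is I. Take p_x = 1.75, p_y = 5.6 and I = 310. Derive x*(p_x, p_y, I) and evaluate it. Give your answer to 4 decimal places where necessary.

x* = 38.4

MU_x = 12/x, MU_y = 1. Tangency: 12/x = p_x/p_y.
So x*(p_x,p_y) = 12·p_y/p_x, independent of income; and y* = (I − 12·p_y)/p_y.
At the given prices: x* = 12·5.6/1.75 = 38.4.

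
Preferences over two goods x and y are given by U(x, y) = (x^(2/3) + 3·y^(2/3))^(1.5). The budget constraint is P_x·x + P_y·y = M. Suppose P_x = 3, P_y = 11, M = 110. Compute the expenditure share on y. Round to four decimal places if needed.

From the CES first-order condition, (1/3)·(y/x)^(1/3) = P_x/P_y.
Hence y/x = (3·P_x/P_y)^(1/(1/3)), i.e. raised to the 3 power.
With the ratio pinned down, the budget gives x* = M/(P_x + P_y·(y/x)) and y* = (y/x)·x*.
Numerically y/x = 0.547708, so x* = 110/(3 + 11·0.547708) = 12.1886 and y* = 0.547708·12.1886 = 6.6758.
Expenditure on y: 11·6.6758 = 73.4341; share = 0.6676.

share on y = 0.6676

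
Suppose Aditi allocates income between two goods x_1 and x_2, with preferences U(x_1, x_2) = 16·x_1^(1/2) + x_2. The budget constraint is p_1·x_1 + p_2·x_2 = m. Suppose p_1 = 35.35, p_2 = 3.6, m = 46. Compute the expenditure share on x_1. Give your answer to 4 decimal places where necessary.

share on x_1 = 0.5101

MU_x_1 = 8/√x_1, MU_x_2 = 1. Tangency: 8/√x_1 = p_1/p_2.
Thus x_1* = (8·p_2/p_1)² — independent of m — with the rest of income spent on x_2.
Plugging in: x_1* = (8·3.6/35.35)² = 0.6638, x_2* = 6.2601.
Expenditure on x_1: 35.35·0.6638 = 23.4636; share = 0.5101.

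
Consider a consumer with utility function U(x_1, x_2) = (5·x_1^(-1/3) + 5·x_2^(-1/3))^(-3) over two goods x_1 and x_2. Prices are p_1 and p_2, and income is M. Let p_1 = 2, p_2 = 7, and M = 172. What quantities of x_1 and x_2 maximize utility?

With the ratio pinned down, the budget gives x_1* = M/(p_1 + p_2·(x_2/x_1)) and x_2* = (x_2/x_1)·x_1*.
Numerically x_2/x_1 = 0.390795, so x_1* = 172/(2 + 7·0.390795) = 36.3209 and x_2* = 0.390795·36.3209 = 14.194.

x_1* = 36.3209, x_2* = 14.194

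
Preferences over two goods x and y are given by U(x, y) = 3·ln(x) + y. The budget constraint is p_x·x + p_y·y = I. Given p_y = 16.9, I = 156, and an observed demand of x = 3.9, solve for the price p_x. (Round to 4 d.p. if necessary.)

p_x = 13

MU_x = 3/x, MU_y = 1. Tangency: 3/x = p_x/p_y.
So x*(p_x,p_y) = 3·p_y/p_x, independent of income; and y* = (I − 3·p_y)/p_y.
Set x* = 3.9 in the demand function and solve for p_x: p_x = 13.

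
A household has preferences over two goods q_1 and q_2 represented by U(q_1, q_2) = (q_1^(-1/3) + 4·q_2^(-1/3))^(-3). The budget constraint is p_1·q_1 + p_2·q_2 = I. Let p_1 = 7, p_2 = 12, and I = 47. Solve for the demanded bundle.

MU_q_1 ∝ q_1^(-4/3), MU_q_2 ∝ 4·q_2^(-4/3), so MRS = (1/4)·(q_2/q_1)^(4/3) = p_1/p_2.
Hence q_2/q_1 = (4·p_1/p_2)^(1/(4/3)), i.e. raised to the 0.75 power.
With the ratio pinned down, the budget gives q_1* = I/(p_1 + p_2·(q_2/q_1)) and q_2* = (q_2/q_1)·q_1*.
Numerically q_2/q_1 = 1.887916, so q_1* = 47/(7 + 12·1.887916) = 1.5849 and q_2* = 1.887916·1.5849 = 2.9921.

q_1* = 1.5849, q_2* = 2.9921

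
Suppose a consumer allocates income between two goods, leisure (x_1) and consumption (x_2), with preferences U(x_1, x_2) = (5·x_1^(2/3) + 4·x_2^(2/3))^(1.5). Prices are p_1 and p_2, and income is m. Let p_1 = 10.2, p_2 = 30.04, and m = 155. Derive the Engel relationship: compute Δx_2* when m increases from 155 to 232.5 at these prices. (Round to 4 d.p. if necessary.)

Δx_2* = 0.1438

MU_x_1 ∝ 5·x_1^(-1/3), MU_x_2 ∝ 4·x_2^(-1/3), so MRS = (5/4)·(x_2/x_1)^(1/3) = p_1/p_2.
Hence x_2/x_1 = ((4/5)·p_1/p_2)^(1/(1/3)), i.e. raised to the 3 power.
With the ratio pinned down, the budget gives x_1* = m/(p_1 + p_2·(x_2/x_1)) and x_2* = (x_2/x_1)·x_1*.
Numerically x_2/x_1 = 0.020043, so x_1* = 155/(10.2 + 30.04·0.020043) = 14.3491 and x_2* = 0.020043·14.3491 = 0.2876.
At m' = 232.5: x_2* = 0.4314. Change: 0.4314 − 0.2876 = 0.1438.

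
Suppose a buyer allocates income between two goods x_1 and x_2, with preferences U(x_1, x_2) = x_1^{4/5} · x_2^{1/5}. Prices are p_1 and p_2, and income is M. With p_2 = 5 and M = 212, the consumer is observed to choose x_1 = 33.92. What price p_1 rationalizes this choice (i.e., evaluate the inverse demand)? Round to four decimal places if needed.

p_1 = 5

MU_x_1/MU_x_2 = (0.8·x_2)/(0.2·x_1); tangency sets this equal to p_1/p_2.
Rearranging, p_2·x_2 = (1/4)·p_1·x_1. Substituting into the budget gives p_1·x_1·(1 + (1/4)) = M.
Demand: x_1*(p_1,p_2,M) = 0.8·M/p_1 and x_2* = 0.2·M/p_2.
Set x_1* = 33.92 in the demand function and solve for p_1: p_1 = 5.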